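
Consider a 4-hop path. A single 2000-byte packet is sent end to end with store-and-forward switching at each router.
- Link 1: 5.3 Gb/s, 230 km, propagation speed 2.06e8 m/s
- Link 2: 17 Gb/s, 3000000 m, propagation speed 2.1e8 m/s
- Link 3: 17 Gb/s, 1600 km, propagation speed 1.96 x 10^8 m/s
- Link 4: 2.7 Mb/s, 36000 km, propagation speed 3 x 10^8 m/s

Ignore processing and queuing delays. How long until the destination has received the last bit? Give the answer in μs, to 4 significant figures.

L = 2000 × 8 = 16000 bits.
Transmission delays (L/R per hop): 3.01887, 0.941176, 0.941176, 5925.93 μs; sum = 5930.83 μs.
Propagation delays (d/s per hop): 1116.5, 14285.7, 8163.27, 120000 μs; sum = 143565 μs.
End-to-end = 149500 μs.

149500 μs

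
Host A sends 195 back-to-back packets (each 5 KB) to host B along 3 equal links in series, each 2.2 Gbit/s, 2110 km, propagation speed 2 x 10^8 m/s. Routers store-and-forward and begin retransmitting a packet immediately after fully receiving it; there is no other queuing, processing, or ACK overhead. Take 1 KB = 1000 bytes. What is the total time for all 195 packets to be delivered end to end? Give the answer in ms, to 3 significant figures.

35.2 ms

Per-hop transmission t_tx = L/R = 40000/2200000000 = 0.0181818 ms.
Per-hop propagation t_prop = 2110000/200000000 = 10.55 ms.
Pipeline fill: first packet needs 3·t_tx to clear all hops; remaining 194 packets each add one t_tx.
Total = (3+195-1)·t_tx + 3·t_prop = 197·0.0181818 + 3·10.55 = 35.2 ms.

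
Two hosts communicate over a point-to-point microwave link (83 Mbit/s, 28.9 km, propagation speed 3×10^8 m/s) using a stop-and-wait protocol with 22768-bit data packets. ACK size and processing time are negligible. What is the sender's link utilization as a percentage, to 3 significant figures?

t_tx = L/R = 22768/83000000 = 0.000274313 s.
t_prop = 28900/300000000 = 9.63333e-05 s; RTT = 0.000192667 s.
Cycle = t_tx + RTT = 0.00046698 s.
Utilization = t_tx / cycle = 0.000274313/0.00046698 = 58.7 %.

58.7 %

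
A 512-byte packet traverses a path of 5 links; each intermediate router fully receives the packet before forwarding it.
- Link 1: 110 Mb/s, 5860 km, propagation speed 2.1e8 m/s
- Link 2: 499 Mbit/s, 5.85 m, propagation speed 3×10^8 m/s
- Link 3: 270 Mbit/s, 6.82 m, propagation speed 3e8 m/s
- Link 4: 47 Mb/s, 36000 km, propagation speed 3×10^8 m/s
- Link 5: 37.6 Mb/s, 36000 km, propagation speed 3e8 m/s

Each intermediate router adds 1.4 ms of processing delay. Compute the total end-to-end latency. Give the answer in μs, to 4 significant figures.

L = 512 × 8 = 4096 bits.
Transmission delays (L/R per hop): 37.2364, 8.20842, 15.1704, 87.1489, 108.936 μs; sum = 256.7 μs.
Propagation delays (d/s per hop): 27904.8, 0.0195, 0.0227333, 120000, 120000 μs; sum = 267905 μs.
Processing at 4 router(s): 4 × 1.4 ms = 5600 μs.
End-to-end = 273800 μs.

273800 μs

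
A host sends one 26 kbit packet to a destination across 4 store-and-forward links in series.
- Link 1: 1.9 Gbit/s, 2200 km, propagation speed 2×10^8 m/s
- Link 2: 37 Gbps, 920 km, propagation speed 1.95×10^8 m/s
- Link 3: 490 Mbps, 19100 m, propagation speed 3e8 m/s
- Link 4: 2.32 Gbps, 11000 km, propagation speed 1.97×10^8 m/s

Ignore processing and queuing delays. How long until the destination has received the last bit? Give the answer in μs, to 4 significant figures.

L = 26000 bits.
Transmission delays (L/R per hop): 13.6842, 0.702703, 53.0612, 11.2069 μs; sum = 78.655 μs.
Propagation delays (d/s per hop): 11000, 4717.95, 63.6667, 55837.6 μs; sum = 71619.2 μs.
End-to-end = 71700 μs.

71700 μs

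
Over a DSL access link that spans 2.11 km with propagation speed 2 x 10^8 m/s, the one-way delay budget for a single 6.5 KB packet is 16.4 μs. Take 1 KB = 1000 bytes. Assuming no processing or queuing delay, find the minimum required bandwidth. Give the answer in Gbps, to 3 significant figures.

8.89 Gbps

L = 52000 bits.
Propagation delay = 2110 / 200000000 = 10.55 μs.
Transmission budget = 16.4 − 10.55 = 5.85 μs.
R ≥ L / t_tx = 52000 bits / 5.85e-06 s = 8.89 Gbps.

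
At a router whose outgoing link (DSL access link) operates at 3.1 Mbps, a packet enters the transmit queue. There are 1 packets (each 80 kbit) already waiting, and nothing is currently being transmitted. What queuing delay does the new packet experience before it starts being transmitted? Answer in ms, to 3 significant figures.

25.8 ms

Each queued packet: L/R = 80000/3100000 = 25.8065 ms.
1 queued → 25.8065 ms.
Queuing delay = 25.8 ms.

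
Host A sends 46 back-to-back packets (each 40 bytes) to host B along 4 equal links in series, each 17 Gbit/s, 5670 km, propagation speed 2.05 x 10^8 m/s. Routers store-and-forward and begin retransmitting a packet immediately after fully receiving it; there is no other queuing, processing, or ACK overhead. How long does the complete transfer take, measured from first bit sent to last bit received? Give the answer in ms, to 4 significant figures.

Per-hop transmission t_tx = L/R = 320/17000000000 = 1.88235e-05 ms.
Per-hop propagation t_prop = 5670000/2.05e+08 = 27.6585 ms.
Pipeline fill: first packet needs 4·t_tx to clear all hops; remaining 45 packets each add one t_tx.
Total = (4+46-1)·t_tx + 4·t_prop = 49·1.88235e-05 + 4·27.6585 = 110.6 ms.

110.6 ms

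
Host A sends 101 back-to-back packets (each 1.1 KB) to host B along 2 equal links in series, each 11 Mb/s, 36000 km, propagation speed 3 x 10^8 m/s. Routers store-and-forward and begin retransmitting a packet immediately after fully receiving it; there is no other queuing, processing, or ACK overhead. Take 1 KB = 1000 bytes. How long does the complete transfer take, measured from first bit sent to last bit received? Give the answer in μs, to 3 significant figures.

Per-hop transmission t_tx = L/R = 8800/11000000 = 800 μs.
Per-hop propagation t_prop = 36000000/300000000 = 120000 μs.
Pipeline fill: first packet needs 2·t_tx to clear all hops; remaining 100 packets each add one t_tx.
Total = (2+101-1)·t_tx + 2·t_prop = 102·800 + 2·120000 = 322000 μs.

322000 μs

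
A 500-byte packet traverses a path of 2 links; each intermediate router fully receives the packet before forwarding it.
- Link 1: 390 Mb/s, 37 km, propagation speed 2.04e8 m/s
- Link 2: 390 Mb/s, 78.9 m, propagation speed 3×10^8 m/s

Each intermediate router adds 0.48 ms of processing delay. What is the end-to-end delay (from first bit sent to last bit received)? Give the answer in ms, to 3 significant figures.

L = 500 × 8 = 4000 bits.
Transmission delay per hop = L/R = 4000/390000000 = 0.0102564 ms; 2 hops → 0.0205128 ms.
Propagation delays (d/s per hop): 0.181373, 0.000263 ms; sum = 0.181636 ms.
Processing at 1 router(s): 1 × 0.48 ms = 0.48 ms.
End-to-end = 0.682 ms.

0.682 ms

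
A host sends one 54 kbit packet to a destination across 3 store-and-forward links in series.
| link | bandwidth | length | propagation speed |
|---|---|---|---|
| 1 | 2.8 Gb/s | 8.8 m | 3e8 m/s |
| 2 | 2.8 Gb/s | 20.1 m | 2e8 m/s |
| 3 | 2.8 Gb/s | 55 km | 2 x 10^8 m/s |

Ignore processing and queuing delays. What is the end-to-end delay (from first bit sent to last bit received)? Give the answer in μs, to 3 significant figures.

L = 54000 bits.
Transmission delay per hop = L/R = 54000/2800000000 = 19.2857 μs; 3 hops → 57.8571 μs.
Propagation delays (d/s per hop): 0.0293333, 0.1005, 275 μs; sum = 275.13 μs.
End-to-end = 333 μs.

333 μs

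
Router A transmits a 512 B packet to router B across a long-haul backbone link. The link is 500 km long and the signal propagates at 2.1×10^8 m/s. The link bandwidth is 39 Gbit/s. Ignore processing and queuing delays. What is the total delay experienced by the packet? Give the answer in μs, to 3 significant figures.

L = 512 × 8 = 4096 bits.
Transmission delay = L/R = 4096 / 39000000000 = 0.105026 μs.
Propagation delay = d/s = 500000 m / 210000000 m/s = 2380.95 μs.
Total = 2380 μs.

2380 μs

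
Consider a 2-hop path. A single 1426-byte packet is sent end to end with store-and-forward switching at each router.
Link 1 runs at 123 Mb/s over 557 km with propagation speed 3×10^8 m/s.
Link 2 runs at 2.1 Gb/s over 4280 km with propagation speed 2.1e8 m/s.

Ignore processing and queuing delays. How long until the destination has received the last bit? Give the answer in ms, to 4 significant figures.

22.34 ms

L = 1426 × 8 = 11408 bits.
Transmission delays (L/R per hop): 0.092748, 0.00543238 ms; sum = 0.0981803 ms.
Propagation delays (d/s per hop): 1.85667, 20.381 ms; sum = 22.2376 ms.
End-to-end = 22.34 ms.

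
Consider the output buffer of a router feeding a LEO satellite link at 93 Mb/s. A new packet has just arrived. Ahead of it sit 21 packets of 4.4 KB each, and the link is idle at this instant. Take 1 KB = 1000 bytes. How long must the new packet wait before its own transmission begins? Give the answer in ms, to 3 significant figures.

7.95 ms

Each queued packet: L/R = 35200/93000000 = 0.378495 ms.
21 queued → 7.94839 ms.
Queuing delay = 7.95 ms.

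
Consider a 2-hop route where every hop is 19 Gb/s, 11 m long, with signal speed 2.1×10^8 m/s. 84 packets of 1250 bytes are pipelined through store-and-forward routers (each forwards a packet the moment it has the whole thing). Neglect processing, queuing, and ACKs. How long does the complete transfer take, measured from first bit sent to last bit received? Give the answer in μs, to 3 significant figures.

Per-hop transmission t_tx = L/R = 10000/19000000000 = 0.526316 μs.
Per-hop propagation t_prop = 11/210000000 = 0.052381 μs.
Pipeline fill: first packet needs 2·t_tx to clear all hops; remaining 83 packets each add one t_tx.
Total = (2+84-1)·t_tx + 2·t_prop = 85·0.526316 + 2·0.052381 = 44.8 μs.

44.8 μs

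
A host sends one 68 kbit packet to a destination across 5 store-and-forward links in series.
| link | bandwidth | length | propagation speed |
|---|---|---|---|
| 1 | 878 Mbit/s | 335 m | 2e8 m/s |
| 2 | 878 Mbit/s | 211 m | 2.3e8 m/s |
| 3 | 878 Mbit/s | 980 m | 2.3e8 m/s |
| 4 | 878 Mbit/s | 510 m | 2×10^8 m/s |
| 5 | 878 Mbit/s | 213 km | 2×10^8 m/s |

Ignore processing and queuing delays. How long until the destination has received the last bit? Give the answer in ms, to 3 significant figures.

L = 68000 bits.
Transmission delay per hop = L/R = 68000/878000000 = 0.0774487 ms; 5 hops → 0.387244 ms.
Propagation delays (d/s per hop): 0.001675, 0.000917391, 0.00426087, 0.00255, 1.065 ms; sum = 1.0744 ms.
End-to-end = 1.46 ms.

1.46 ms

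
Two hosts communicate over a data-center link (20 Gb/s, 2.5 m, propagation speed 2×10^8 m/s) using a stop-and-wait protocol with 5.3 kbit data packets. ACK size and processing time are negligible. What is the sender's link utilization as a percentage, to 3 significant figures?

t_tx = L/R = 5300/20000000000 = 2.65e-07 s.
t_prop = 2.5/200000000 = 1.25e-08 s; RTT = 2.5e-08 s.
Cycle = t_tx + RTT = 2.9e-07 s.
Utilization = t_tx / cycle = 2.65e-07/2.9e-07 = 91.4 %.

91.4 %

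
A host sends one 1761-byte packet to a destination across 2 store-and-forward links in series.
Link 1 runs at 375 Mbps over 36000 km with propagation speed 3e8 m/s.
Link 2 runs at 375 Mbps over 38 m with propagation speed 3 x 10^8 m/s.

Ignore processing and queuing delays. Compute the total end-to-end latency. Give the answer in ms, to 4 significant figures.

120.1 ms

L = 1761 × 8 = 14088 bits.
Transmission delay per hop = L/R = 14088/375000000 = 0.037568 ms; 2 hops → 0.075136 ms.
Propagation delays (d/s per hop): 120, 0.000126667 ms; sum = 120 ms.
End-to-end = 120.1 ms.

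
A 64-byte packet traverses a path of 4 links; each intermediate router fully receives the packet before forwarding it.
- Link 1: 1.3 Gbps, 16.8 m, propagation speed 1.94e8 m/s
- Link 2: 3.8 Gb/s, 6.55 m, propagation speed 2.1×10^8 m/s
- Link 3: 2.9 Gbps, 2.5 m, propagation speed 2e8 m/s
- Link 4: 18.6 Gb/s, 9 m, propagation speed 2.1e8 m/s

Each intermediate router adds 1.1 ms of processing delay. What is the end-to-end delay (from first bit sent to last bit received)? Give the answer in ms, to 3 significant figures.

L = 64 × 8 = 512 bits.
Transmission delays (L/R per hop): 0.000393846, 0.000134737, 0.000176552, 2.75269e-05 ms; sum = 0.000732662 ms.
Propagation delays (d/s per hop): 8.65979e-05, 3.11905e-05, 1.25e-05, 4.28571e-05 ms; sum = 0.000173146 ms.
Processing at 3 router(s): 3 × 1.1 ms = 3.3 ms.
End-to-end = 3.30 ms.

3.30 ms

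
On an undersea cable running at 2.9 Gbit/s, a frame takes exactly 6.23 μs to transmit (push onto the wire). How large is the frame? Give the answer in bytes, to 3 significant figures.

L = R × t_tx = 2900000000 b/s × 6.23e-06 s = 18067 bits.
In bytes: 18067 / 8 = 2260 bytes.

2260 bytes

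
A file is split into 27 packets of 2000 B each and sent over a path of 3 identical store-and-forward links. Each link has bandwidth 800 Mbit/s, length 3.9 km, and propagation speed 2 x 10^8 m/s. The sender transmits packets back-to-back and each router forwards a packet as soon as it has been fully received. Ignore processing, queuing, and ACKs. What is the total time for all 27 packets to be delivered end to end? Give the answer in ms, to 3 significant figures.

0.639 ms

Per-hop transmission t_tx = L/R = 16000/800000000 = 0.02 ms.
Per-hop propagation t_prop = 3900/200000000 = 0.0195 ms.
Pipeline fill: first packet needs 3·t_tx to clear all hops; remaining 26 packets each add one t_tx.
Total = (3+27-1)·t_tx + 3·t_prop = 29·0.02 + 3·0.0195 = 0.639 ms.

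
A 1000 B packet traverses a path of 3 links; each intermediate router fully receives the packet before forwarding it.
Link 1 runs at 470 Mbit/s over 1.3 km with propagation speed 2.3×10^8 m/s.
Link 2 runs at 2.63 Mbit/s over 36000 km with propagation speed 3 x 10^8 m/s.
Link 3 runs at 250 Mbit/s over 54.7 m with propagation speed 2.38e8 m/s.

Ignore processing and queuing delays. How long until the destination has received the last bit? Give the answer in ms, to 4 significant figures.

L = 1000 × 8 = 8000 bits.
Transmission delays (L/R per hop): 0.0170213, 3.04183, 0.032 ms; sum = 3.09085 ms.
Propagation delays (d/s per hop): 0.00565217, 120, 0.000229832 ms; sum = 120.006 ms.
End-to-end = 123.1 ms.

123.1 ms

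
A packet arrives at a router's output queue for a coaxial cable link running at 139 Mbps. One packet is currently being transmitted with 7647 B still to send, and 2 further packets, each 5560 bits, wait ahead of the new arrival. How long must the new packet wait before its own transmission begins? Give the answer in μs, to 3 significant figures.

520 μs

Each queued packet: L/R = 5560/139000000 = 40 μs.
2 queued → 80 μs.
Plus remaining 61176 bits of current packet: 440.115 μs.
Queuing delay = 520 μs.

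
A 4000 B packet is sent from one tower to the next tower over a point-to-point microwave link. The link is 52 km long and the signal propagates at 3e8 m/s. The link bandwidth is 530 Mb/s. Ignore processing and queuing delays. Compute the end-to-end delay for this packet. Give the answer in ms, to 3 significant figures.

0.234 ms

L = 4000 × 8 = 32000 bits.
Transmission delay = L/R = 32000 / 530000000 = 0.0603774 ms.
Propagation delay = d/s = 52000 m / 300000000 m/s = 0.173333 ms.
Total = 0.234 ms.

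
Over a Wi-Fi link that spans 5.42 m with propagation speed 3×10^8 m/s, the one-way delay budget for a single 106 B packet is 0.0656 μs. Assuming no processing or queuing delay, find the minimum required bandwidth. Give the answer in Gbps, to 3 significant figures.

L = 848 bits.
Propagation delay = 5.42 / 300000000 = 0.0180667 μs.
Transmission budget = 0.0656 − 0.0180667 = 0.0475333 μs.
R ≥ L / t_tx = 848 bits / 4.75333e-08 s = 17.8 Gbps.

17.8 Gbps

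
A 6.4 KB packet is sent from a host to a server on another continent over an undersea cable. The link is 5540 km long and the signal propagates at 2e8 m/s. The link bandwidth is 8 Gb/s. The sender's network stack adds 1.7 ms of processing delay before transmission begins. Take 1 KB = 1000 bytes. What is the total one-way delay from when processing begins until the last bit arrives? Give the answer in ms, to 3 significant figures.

29.4 ms

L = 51200 bits.
Transmission delay = L/R = 51200 / 8000000000 = 0.0064 ms.
Propagation delay = d/s = 5540000 m / 200000000 m/s = 27.7 ms.
Plus processing delay 1.7 ms = 1.7 ms.
Total = 29.4 ms.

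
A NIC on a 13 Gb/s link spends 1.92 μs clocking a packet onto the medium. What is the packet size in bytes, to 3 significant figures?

L = R × t_tx = 13000000000 b/s × 1.92e-06 s = 24960 bits.
In bytes: 24960 / 8 = 3120 bytes.

3120 bytes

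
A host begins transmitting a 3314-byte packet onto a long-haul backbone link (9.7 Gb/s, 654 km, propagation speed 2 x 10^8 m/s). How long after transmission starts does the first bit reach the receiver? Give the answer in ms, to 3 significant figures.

3.27 ms

First bit experiences only propagation delay: d/s = 654000/200000000 = 3.27 ms.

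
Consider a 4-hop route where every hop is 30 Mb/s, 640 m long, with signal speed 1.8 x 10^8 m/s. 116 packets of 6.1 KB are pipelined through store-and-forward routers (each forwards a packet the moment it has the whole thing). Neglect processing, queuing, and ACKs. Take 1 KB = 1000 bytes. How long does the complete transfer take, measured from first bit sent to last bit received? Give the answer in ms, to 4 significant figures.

Per-hop transmission t_tx = L/R = 48800/30000000 = 1.62667 ms.
Per-hop propagation t_prop = 640/180000000 = 0.00355556 ms.
Pipeline fill: first packet needs 4·t_tx to clear all hops; remaining 115 packets each add one t_tx.
Total = (4+116-1)·t_tx + 4·t_prop = 119·1.62667 + 4·0.00355556 = 193.6 ms.

193.6 ms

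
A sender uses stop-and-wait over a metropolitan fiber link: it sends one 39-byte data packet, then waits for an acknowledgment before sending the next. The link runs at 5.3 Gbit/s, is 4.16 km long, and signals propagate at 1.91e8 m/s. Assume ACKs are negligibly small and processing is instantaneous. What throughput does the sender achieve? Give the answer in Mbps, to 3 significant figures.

t_tx = L/R = 312/5300000000 = 5.88679e-08 s.
t_prop = 4160/191000000 = 2.17801e-05 s; RTT = 4.35602e-05 s.
Cycle = t_tx + RTT = 4.36191e-05 s.
Throughput = L / cycle = 312 / 4.36191e-05 = 7.15 Mbps.

7.15 Mbps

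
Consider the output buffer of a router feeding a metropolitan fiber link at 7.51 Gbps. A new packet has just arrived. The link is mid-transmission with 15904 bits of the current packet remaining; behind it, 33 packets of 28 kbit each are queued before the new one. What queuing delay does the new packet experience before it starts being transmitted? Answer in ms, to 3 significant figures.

0.125 ms

Each queued packet: L/R = 28000/7510000000 = 0.00372836 ms.
33 queued → 0.123036 ms.
Plus remaining 15904 bits of current packet: 0.00211771 ms.
Queuing delay = 0.125 ms.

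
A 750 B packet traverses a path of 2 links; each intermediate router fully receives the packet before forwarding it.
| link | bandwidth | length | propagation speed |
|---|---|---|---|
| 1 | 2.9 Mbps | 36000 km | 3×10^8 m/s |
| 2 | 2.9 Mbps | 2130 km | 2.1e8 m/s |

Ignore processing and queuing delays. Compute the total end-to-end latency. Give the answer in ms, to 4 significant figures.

134.3 ms

L = 750 × 8 = 6000 bits.
Transmission delay per hop = L/R = 6000/2900000 = 2.06897 ms; 2 hops → 4.13793 ms.
Propagation delays (d/s per hop): 120, 10.1429 ms; sum = 130.143 ms.
End-to-end = 134.3 ms.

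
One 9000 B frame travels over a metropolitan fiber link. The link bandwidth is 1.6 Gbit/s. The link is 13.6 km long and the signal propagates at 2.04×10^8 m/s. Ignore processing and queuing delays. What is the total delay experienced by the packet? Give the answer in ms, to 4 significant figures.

L = 9000 × 8 = 72000 bits.
Transmission delay = L/R = 72000 / 1600000000 = 0.045 ms.
Propagation delay = d/s = 13600 m / 204000000 m/s = 0.0666667 ms.
Total = 0.1117 ms.

0.1117 ms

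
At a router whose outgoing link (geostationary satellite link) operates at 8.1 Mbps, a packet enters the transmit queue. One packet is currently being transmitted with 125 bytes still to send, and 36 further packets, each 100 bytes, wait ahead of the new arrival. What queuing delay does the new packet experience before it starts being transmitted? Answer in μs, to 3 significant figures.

3680 μs

Each queued packet: L/R = 800/8100000 = 98.7654 μs.
36 queued → 3555.56 μs.
Plus remaining 1000 bits of current packet: 123.457 μs.
Queuing delay = 3680 μs.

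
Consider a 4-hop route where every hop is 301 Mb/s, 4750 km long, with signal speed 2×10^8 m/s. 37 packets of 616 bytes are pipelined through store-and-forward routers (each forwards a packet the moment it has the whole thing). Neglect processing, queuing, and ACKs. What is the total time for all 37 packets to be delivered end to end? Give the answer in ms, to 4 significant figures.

95.65 ms

Per-hop transmission t_tx = L/R = 4928/301000000 = 0.0163721 ms.
Per-hop propagation t_prop = 4750000/200000000 = 23.75 ms.
Pipeline fill: first packet needs 4·t_tx to clear all hops; remaining 36 packets each add one t_tx.
Total = (4+37-1)·t_tx + 4·t_prop = 40·0.0163721 + 4·23.75 = 95.65 ms.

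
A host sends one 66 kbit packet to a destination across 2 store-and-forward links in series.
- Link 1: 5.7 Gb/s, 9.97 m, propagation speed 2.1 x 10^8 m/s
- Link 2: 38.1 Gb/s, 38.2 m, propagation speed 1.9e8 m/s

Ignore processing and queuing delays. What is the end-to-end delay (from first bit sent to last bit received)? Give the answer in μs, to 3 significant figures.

13.6 μs

L = 66000 bits.
Transmission delays (L/R per hop): 11.5789, 1.73228 μs; sum = 13.3112 μs.
Propagation delays (d/s per hop): 0.0474762, 0.201053 μs; sum = 0.248529 μs.
End-to-end = 13.6 μs.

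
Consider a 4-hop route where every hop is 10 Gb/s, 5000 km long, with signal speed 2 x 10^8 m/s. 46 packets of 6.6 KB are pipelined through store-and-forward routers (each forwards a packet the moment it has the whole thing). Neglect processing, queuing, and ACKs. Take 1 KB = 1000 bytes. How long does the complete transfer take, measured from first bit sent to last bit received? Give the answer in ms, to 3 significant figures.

Per-hop transmission t_tx = L/R = 52800/10000000000 = 0.00528 ms.
Per-hop propagation t_prop = 5000000/200000000 = 25 ms.
Pipeline fill: first packet needs 4·t_tx to clear all hops; remaining 45 packets each add one t_tx.
Total = (4+46-1)·t_tx + 4·t_prop = 49·0.00528 + 4·25 = 100 ms.

100 ms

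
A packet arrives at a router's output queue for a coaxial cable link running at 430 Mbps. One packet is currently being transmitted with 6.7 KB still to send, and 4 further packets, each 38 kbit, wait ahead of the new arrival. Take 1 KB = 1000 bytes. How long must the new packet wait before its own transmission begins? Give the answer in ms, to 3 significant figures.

0.478 ms

Each queued packet: L/R = 38000/430000000 = 0.0883721 ms.
4 queued → 0.353488 ms.
Plus remaining 53600 bits of current packet: 0.124651 ms.
Queuing delay = 0.478 ms.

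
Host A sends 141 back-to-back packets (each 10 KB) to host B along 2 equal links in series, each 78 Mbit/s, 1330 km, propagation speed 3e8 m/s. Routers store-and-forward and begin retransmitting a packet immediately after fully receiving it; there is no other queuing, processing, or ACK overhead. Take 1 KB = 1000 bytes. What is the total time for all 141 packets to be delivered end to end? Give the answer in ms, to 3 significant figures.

Per-hop transmission t_tx = L/R = 80000/78000000 = 1.02564 ms.
Per-hop propagation t_prop = 1330000/300000000 = 4.43333 ms.
Pipeline fill: first packet needs 2·t_tx to clear all hops; remaining 140 packets each add one t_tx.
Total = (2+141-1)·t_tx + 2·t_prop = 142·1.02564 + 2·4.43333 = 155 ms.

155 ms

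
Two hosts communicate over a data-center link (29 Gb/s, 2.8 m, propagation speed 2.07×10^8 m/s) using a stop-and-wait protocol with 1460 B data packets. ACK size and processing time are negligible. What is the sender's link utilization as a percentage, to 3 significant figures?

93.7 %

t_tx = L/R = 11680/29000000000 = 4.02759e-07 s.
t_prop = 2.8/2.07e+08 = 1.35266e-08 s; RTT = 2.70531e-08 s.
Cycle = t_tx + RTT = 4.29812e-07 s.
Utilization = t_tx / cycle = 4.02759e-07/4.29812e-07 = 93.7 %.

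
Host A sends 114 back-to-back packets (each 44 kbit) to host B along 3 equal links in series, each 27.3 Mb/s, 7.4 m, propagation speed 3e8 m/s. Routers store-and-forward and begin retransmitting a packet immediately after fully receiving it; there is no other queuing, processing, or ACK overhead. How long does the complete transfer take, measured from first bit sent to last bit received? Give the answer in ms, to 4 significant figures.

187.0 ms

Per-hop transmission t_tx = L/R = 44000/27300000 = 1.61172 ms.
Per-hop propagation t_prop = 7.4/300000000 = 2.46667e-05 ms.
Pipeline fill: first packet needs 3·t_tx to clear all hops; remaining 113 packets each add one t_tx.
Total = (3+114-1)·t_tx + 3·t_prop = 116·1.61172 + 3·2.46667e-05 = 187.0 ms.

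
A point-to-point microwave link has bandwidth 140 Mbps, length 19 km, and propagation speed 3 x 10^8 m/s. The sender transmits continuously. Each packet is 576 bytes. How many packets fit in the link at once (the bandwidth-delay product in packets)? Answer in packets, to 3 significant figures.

Propagation delay = 19000 / 300000000 = 6.33333e-05 s.
BDP = R × t_prop = 140000000 × 6.33333e-05 = 8866.67 bits.
In packets of 4608 bits: 1.92 packets.

1.92 packets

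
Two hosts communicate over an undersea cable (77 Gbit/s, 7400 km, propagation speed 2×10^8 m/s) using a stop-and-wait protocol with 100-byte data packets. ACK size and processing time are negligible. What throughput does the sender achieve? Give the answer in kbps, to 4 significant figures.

10.81 kbps

t_tx = L/R = 800/77000000000 = 1.03896e-08 s.
t_prop = 7400000/200000000 = 0.037 s; RTT = 0.074 s.
Cycle = t_tx + RTT = 0.074 s.
Throughput = L / cycle = 800 / 0.074 = 10.81 kbps.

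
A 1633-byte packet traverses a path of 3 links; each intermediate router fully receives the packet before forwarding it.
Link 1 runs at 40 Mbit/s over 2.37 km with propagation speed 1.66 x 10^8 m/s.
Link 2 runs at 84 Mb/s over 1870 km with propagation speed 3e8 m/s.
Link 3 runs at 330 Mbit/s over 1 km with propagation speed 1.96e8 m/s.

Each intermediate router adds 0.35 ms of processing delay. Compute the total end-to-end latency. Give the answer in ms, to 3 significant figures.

L = 1633 × 8 = 13064 bits.
Transmission delays (L/R per hop): 0.3266, 0.155524, 0.0395879 ms; sum = 0.521712 ms.
Propagation delays (d/s per hop): 0.0142771, 6.23333, 0.00510204 ms; sum = 6.25271 ms.
Processing at 2 router(s): 2 × 0.35 ms = 0.7 ms.
End-to-end = 7.47 ms.

7.47 ms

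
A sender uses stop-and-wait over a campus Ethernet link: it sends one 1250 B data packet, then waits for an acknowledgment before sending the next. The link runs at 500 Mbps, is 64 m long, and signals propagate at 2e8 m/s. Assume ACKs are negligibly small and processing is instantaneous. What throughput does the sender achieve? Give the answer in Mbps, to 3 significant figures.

t_tx = L/R = 10000/500000000 = 2e-05 s.
t_prop = 64/200000000 = 3.2e-07 s; RTT = 6.4e-07 s.
Cycle = t_tx + RTT = 2.064e-05 s.
Throughput = L / cycle = 10000 / 2.064e-05 = 484 Mbps.

484 Mbps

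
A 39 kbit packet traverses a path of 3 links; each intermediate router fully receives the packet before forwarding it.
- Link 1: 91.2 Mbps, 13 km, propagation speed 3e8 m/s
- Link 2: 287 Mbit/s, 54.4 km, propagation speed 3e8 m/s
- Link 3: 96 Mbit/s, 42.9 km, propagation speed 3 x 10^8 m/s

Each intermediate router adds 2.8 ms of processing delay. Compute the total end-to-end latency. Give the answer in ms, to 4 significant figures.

L = 39000 bits.
Transmission delays (L/R per hop): 0.427632, 0.135889, 0.40625 ms; sum = 0.96977 ms.
Propagation delays (d/s per hop): 0.0433333, 0.181333, 0.143 ms; sum = 0.367667 ms.
Processing at 2 router(s): 2 × 2.8 ms = 5.6 ms.
End-to-end = 6.937 ms.

6.937 ms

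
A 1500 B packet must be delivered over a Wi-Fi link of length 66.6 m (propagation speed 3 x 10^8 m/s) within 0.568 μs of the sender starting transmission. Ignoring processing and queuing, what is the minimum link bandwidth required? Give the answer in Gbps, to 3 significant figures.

34.7 Gbps

L = 12000 bits.
Propagation delay = 66.6 / 300000000 = 0.222 μs.
Transmission budget = 0.568 − 0.222 = 0.346 μs.
R ≥ L / t_tx = 12000 bits / 3.46e-07 s = 34.7 Gbps.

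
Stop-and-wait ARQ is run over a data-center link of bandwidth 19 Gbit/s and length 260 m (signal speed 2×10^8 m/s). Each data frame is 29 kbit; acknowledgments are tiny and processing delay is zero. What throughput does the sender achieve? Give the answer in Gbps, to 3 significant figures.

7.03 Gbps

t_tx = L/R = 29000/19000000000 = 1.52632e-06 s.
t_prop = 260/200000000 = 1.3e-06 s; RTT = 2.6e-06 s.
Cycle = t_tx + RTT = 4.12632e-06 s.
Throughput = L / cycle = 29000 / 4.12632e-06 = 7.03 Gbps.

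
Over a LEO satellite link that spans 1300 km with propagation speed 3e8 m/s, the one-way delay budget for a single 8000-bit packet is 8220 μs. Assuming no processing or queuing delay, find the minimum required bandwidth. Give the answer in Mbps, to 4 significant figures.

Propagation delay = 1300000 / 300000000 = 4333.33 μs.
Transmission budget = 8220 − 4333.33 = 3886.67 μs.
R ≥ L / t_tx = 8000 bits / 0.00388667 s = 2.058 Mbps.

2.058 Mbps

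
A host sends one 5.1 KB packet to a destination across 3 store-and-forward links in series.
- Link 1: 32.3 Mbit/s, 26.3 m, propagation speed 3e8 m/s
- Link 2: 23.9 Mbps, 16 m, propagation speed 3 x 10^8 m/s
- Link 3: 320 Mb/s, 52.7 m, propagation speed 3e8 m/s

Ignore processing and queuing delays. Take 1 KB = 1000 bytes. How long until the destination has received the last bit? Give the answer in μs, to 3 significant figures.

L = 40800 bits.
Transmission delays (L/R per hop): 1263.16, 1707.11, 127.5 μs; sum = 3097.77 μs.
Propagation delays (d/s per hop): 0.0876667, 0.0533333, 0.175667 μs; sum = 0.316667 μs.
End-to-end = 3100 μs.

3100 μs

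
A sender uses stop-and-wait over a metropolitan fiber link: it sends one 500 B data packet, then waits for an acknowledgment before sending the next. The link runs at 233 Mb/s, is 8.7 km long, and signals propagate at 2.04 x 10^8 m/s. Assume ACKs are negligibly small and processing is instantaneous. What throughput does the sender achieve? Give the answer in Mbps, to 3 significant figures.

t_tx = L/R = 4000/233000000 = 1.71674e-05 s.
t_prop = 8700/204000000 = 4.26471e-05 s; RTT = 8.52941e-05 s.
Cycle = t_tx + RTT = 0.000102461 s.
Throughput = L / cycle = 4000 / 0.000102461 = 39.0 Mbps.

39.0 Mbps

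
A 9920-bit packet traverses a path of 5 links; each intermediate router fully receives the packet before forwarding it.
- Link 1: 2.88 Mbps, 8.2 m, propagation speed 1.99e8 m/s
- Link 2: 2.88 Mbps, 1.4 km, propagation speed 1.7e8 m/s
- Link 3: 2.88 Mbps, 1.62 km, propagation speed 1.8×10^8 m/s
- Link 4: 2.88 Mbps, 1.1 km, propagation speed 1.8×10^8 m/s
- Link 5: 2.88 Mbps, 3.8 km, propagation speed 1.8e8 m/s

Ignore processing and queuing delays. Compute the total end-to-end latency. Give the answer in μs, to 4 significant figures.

Transmission delay per hop = L/R = 9920/2880000 = 3444.44 μs; 5 hops → 17222.2 μs.
Propagation delays (d/s per hop): 0.041206, 8.23529, 9, 6.11111, 21.1111 μs; sum = 44.4987 μs.
End-to-end = 17270 μs.

17270 μs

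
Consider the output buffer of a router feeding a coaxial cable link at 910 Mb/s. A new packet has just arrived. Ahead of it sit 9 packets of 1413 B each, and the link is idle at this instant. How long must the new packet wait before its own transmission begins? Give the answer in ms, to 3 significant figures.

Each queued packet: L/R = 11304/910000000 = 0.012422 ms.
9 queued → 0.111798 ms.
Queuing delay = 0.112 ms.

0.112 ms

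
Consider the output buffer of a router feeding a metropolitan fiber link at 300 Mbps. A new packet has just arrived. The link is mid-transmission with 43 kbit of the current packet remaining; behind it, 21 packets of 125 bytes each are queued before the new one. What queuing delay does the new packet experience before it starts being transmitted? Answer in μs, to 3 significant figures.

213 μs

Each queued packet: L/R = 1000/300000000 = 3.33333 μs.
21 queued → 70 μs.
Plus remaining 43000 bits of current packet: 143.333 μs.
Queuing delay = 213 μs.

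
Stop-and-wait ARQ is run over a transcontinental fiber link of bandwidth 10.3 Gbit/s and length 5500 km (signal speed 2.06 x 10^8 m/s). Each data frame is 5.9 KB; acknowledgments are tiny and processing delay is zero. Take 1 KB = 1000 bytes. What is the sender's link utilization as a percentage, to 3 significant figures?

0.00858 %

t_tx = L/R = 47200/10300000000 = 4.58252e-06 s.
t_prop = 5500000/206000000 = 0.026699 s; RTT = 0.0533981 s.
Cycle = t_tx + RTT = 0.0534026 s.
Utilization = t_tx / cycle = 4.58252e-06/0.0534026 = 0.00858 %.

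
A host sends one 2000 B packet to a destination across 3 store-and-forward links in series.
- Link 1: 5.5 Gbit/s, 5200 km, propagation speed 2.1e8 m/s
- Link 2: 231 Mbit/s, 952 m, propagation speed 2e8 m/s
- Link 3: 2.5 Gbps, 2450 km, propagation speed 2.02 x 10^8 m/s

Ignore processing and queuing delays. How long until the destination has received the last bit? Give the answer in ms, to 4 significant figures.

36.97 ms

L = 2000 × 8 = 16000 bits.
Transmission delays (L/R per hop): 0.00290909, 0.0692641, 0.0064 ms; sum = 0.0785732 ms.
Propagation delays (d/s per hop): 24.7619, 0.00476, 12.1287 ms; sum = 36.8954 ms.
End-to-end = 36.97 ms.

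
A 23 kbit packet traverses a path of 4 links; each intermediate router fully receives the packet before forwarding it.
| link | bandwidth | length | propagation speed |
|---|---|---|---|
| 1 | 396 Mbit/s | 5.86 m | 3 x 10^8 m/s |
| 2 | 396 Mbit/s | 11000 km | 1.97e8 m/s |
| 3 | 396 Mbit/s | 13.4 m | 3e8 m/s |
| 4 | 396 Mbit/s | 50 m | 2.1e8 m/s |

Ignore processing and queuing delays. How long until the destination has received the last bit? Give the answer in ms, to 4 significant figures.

56.07 ms

L = 23000 bits.
Transmission delay per hop = L/R = 23000/396000000 = 0.0580808 ms; 4 hops → 0.232323 ms.
Propagation delays (d/s per hop): 1.95333e-05, 55.8376, 4.46667e-05, 0.000238095 ms; sum = 55.8379 ms.
End-to-end = 56.07 ms.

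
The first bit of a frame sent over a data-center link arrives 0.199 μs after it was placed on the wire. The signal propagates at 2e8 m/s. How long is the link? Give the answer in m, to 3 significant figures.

39.8 m

d = s × t_prop = 200000000 × 1.99e-07 = 39.8 m.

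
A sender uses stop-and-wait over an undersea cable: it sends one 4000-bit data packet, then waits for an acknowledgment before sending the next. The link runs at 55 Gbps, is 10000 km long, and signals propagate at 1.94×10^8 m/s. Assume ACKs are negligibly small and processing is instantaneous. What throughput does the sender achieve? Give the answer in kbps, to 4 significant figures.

t_tx = L/R = 4000/55000000000 = 7.27273e-08 s.
t_prop = 10000000/194000000 = 0.0515464 s; RTT = 0.103093 s.
Cycle = t_tx + RTT = 0.103093 s.
Throughput = L / cycle = 4000 / 0.103093 = 38.80 kbps.

38.80 kbps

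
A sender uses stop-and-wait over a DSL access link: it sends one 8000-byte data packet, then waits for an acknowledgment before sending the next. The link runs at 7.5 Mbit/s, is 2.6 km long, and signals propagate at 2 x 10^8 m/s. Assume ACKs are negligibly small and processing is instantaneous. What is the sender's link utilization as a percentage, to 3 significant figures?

99.7 %

t_tx = L/R = 64000/7500000 = 0.00853333 s.
t_prop = 2600/200000000 = 1.3e-05 s; RTT = 2.6e-05 s.
Cycle = t_tx + RTT = 0.00855933 s.
Utilization = t_tx / cycle = 0.00853333/0.00855933 = 99.7 %.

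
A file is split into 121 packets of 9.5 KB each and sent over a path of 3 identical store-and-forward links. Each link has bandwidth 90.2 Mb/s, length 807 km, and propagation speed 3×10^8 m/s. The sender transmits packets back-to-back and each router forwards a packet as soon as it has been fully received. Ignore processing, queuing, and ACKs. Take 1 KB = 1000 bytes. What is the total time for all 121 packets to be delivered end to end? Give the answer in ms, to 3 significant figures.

Per-hop transmission t_tx = L/R = 76000/90200000 = 0.842572 ms.
Per-hop propagation t_prop = 807000/300000000 = 2.69 ms.
Pipeline fill: first packet needs 3·t_tx to clear all hops; remaining 120 packets each add one t_tx.
Total = (3+121-1)·t_tx + 3·t_prop = 123·0.842572 + 3·2.69 = 112 ms.

112 ms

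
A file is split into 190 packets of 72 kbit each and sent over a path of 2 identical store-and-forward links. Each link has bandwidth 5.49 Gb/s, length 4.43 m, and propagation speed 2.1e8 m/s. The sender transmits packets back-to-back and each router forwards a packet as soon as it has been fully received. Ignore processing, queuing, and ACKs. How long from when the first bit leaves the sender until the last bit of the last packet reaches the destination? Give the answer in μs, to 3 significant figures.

Per-hop transmission t_tx = L/R = 72000/5490000000 = 13.1148 μs.
Per-hop propagation t_prop = 4.43/210000000 = 0.0210952 μs.
Pipeline fill: first packet needs 2·t_tx to clear all hops; remaining 189 packets each add one t_tx.
Total = (2+190-1)·t_tx + 2·t_prop = 191·13.1148 + 2·0.0210952 = 2500 μs.

2500 μs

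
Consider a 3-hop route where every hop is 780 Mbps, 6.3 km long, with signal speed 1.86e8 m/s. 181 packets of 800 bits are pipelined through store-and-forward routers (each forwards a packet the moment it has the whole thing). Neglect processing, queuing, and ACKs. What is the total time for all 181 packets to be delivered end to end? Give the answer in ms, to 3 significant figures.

0.289 ms

Per-hop transmission t_tx = L/R = 800/780000000 = 0.00102564 ms.
Per-hop propagation t_prop = 6300/186000000 = 0.033871 ms.
Pipeline fill: first packet needs 3·t_tx to clear all hops; remaining 180 packets each add one t_tx.
Total = (3+181-1)·t_tx + 3·t_prop = 183·0.00102564 + 3·0.033871 = 0.289 ms.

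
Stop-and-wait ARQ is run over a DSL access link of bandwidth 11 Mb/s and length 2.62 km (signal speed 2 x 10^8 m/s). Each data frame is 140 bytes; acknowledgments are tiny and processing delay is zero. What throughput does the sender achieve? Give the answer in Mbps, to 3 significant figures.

8.75 Mbps

t_tx = L/R = 1120/11000000 = 0.000101818 s.
t_prop = 2620/200000000 = 1.31e-05 s; RTT = 2.62e-05 s.
Cycle = t_tx + RTT = 0.000128018 s.
Throughput = L / cycle = 1120 / 0.000128018 = 8.75 Mbps.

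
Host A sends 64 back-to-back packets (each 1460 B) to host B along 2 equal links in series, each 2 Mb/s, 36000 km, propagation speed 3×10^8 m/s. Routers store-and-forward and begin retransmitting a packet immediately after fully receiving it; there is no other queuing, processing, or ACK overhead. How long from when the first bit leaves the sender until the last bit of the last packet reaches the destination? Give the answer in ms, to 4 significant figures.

Per-hop transmission t_tx = L/R = 11680/2000000 = 5.84 ms.
Per-hop propagation t_prop = 36000000/300000000 = 120 ms.
Pipeline fill: first packet needs 2·t_tx to clear all hops; remaining 63 packets each add one t_tx.
Total = (2+64-1)·t_tx + 2·t_prop = 65·5.84 + 2·120 = 619.6 ms.

619.6 ms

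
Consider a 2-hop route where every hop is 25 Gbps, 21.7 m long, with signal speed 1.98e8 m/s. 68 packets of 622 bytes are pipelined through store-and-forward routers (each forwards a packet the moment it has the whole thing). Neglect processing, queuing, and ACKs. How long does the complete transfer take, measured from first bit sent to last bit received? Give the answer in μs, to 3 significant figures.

Per-hop transmission t_tx = L/R = 4976/25000000000 = 0.19904 μs.
Per-hop propagation t_prop = 21.7/198000000 = 0.109596 μs.
Pipeline fill: first packet needs 2·t_tx to clear all hops; remaining 67 packets each add one t_tx.
Total = (2+68-1)·t_tx + 2·t_prop = 69·0.19904 + 2·0.109596 = 14.0 μs.

14.0 μs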